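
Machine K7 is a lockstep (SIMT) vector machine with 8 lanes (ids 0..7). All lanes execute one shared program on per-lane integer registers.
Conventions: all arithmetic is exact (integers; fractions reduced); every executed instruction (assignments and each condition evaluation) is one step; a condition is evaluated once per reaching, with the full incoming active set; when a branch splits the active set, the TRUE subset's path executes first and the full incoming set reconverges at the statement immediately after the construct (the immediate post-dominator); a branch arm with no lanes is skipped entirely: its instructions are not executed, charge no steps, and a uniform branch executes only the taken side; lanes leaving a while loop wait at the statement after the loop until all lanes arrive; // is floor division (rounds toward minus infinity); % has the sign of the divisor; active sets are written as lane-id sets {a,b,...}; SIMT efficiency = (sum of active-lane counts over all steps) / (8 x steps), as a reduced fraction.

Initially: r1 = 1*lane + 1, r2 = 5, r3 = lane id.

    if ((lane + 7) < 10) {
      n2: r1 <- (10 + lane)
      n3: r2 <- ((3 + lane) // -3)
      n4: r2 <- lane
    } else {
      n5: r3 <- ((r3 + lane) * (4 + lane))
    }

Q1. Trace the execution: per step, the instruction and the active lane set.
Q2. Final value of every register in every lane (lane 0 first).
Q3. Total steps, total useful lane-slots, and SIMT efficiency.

step 0: eval ((lane + 7) < 10)       {0,1,2,3,4,5,6,7}
step 1: r1 <- (10 + lane)            {0,1,2}
step 2: r2 <- ((3 + lane) // -3)     {0,1,2}
step 3: r2 <- lane                   {0,1,2}
step 4: r3 <- ((r3 + lane) * (4 + lane)) {3,4,5,6,7}

Answer: 5 steps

r1: 10,11,12,4,5,6,7,8
r2: 0,1,2,5,5,5,5,5
r3: 0,1,2,42,64,90,120,154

steps = 5; useful = 22; efficiency = 22/40 = 11/20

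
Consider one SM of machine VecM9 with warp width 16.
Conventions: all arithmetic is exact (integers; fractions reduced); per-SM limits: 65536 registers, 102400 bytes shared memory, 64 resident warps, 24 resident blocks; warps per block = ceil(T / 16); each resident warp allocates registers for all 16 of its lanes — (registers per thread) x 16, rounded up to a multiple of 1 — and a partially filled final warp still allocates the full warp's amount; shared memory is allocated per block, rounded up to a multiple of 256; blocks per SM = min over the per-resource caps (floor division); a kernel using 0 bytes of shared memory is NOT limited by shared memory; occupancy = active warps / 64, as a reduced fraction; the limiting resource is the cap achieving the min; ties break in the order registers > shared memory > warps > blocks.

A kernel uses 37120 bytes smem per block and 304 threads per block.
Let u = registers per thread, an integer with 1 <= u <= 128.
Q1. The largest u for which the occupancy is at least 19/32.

Answer: u = 107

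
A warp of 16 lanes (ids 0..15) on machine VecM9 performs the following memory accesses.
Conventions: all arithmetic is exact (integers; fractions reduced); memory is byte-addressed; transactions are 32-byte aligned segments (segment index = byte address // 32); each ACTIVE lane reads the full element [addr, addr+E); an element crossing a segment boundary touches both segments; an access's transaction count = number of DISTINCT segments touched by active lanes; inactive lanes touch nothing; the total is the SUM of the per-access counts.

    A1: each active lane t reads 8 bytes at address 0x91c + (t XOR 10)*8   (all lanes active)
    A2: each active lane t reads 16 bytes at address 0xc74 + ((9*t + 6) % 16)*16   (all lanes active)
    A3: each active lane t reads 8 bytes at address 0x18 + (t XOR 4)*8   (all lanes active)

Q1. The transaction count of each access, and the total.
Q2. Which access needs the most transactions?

A1: 5 transactions
A2: 9 transactions
A3: 5 transactions

Answer: 5,9,5; total 19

Answer: A2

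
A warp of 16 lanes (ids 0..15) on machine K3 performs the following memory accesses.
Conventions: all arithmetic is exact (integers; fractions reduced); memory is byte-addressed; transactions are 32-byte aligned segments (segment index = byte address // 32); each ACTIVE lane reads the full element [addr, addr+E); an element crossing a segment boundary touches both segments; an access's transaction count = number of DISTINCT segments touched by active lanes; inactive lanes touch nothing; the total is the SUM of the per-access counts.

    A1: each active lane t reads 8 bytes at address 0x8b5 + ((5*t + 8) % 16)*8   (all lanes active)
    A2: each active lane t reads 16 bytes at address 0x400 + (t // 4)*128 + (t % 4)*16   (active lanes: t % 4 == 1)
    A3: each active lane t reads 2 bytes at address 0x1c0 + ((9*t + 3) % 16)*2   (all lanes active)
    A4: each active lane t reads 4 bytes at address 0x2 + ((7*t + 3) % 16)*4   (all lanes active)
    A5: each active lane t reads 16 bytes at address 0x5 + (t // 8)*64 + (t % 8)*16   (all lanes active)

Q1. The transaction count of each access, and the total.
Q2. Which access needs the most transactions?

A1: 5 transactions
A2: 4 transactions
A3: 1 transaction
A4: 3 transactions
A5: 7 transactions

Answer: 5,4,1,3,7; total 20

Answer: A5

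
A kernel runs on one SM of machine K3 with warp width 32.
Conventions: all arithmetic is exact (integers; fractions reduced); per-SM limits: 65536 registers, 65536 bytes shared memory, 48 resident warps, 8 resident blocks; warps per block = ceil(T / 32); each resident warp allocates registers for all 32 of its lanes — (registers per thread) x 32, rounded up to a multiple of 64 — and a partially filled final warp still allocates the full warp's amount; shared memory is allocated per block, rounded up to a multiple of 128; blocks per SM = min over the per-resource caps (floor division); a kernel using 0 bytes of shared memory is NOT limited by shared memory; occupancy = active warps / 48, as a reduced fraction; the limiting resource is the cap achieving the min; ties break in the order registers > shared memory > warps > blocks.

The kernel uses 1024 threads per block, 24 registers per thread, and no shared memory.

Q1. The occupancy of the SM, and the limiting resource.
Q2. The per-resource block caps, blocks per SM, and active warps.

Answer: occupancy 2/3, limited by warps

registers: 2 blocks
shared memory: no limit (kernel uses none)
warps: 1 block
blocks: 8 blocks

Answer: 1 block, 32 active warps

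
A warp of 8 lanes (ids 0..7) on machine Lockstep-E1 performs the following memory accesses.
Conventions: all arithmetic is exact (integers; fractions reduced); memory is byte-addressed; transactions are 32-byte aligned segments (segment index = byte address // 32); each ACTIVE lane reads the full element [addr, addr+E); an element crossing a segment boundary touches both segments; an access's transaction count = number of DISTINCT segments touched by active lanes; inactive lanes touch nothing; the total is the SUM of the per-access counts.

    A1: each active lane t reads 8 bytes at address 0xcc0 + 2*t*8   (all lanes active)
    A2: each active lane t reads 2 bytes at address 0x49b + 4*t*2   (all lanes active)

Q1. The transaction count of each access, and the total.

A1: 4 transactions
A2: 3 transactions

Answer: 4,3; total 7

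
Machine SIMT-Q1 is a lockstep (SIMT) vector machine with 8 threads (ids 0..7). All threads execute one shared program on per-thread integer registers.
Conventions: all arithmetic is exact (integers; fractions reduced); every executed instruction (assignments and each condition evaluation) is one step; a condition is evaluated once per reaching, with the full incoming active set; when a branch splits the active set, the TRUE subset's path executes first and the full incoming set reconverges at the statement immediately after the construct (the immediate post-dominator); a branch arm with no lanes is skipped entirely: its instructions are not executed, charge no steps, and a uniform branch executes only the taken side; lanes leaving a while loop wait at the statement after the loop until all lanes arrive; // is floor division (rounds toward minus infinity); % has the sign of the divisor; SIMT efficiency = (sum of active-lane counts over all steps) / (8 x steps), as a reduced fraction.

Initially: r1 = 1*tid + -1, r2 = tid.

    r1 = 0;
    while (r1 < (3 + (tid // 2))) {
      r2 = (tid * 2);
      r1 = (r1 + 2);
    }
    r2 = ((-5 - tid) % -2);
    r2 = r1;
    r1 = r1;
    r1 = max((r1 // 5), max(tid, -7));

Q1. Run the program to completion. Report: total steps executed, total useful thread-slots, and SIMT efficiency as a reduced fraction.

Answer: 15 steps, 108 useful, 9/10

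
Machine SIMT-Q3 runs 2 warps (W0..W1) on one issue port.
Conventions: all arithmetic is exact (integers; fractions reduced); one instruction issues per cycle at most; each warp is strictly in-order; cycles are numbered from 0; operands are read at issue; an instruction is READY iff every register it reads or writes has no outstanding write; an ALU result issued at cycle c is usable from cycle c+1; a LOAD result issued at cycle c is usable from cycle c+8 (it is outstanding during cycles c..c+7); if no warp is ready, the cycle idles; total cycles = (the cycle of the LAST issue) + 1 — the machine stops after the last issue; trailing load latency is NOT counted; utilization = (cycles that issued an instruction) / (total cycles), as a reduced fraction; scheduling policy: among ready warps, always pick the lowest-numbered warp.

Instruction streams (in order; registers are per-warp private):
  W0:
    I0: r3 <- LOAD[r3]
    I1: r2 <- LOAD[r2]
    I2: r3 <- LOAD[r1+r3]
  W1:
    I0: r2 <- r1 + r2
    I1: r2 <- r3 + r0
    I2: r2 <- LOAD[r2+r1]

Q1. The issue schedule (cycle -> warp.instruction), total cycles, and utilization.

cycle 0: W0.I0
cycle 1: W0.I1
cycle 2: W1.I0
cycle 3: W1.I1
cycle 4: W1.I2
cycle 5: idle
cycle 6: idle
cycle 7: idle
cycle 8: W0.I2

Answer: 9 cycles, utilization 2/3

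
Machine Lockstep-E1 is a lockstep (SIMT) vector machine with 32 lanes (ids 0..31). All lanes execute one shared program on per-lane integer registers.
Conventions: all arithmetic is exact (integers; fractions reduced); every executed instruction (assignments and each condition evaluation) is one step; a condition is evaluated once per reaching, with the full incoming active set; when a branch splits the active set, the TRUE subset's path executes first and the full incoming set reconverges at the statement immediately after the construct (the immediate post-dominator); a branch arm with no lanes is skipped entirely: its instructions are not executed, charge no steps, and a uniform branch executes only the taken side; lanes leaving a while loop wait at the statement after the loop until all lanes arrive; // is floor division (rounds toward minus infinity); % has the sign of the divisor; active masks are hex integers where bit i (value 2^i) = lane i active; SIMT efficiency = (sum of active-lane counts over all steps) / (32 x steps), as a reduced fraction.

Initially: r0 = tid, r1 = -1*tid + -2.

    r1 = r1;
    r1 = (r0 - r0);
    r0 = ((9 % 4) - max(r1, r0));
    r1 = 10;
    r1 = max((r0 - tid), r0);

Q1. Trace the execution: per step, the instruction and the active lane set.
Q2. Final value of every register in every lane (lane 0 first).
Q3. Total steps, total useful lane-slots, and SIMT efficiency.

step 0: r1 <- r1                     0xffffffff
step 1: r1 <- (r0 - r0)              0xffffffff
step 2: r0 <- ((9 % 4) - max(r1, r0)) 0xffffffff
step 3: r1 <- 10                     0xffffffff
step 4: r1 <- max((r0 - tid), r0)    0xffffffff

Answer: 5 steps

r0: 1,0,-1,-2,-3,-4,-5,-6,-7,-8,-9,-10,-11,-12,-13,-14,-15,-16,-17,-18,-19,-20,-21,-22,-23,-24,-25,-26,-27,-28,-29,-30
r1: 1,0,-1,-2,-3,-4,-5,-6,-7,-8,-9,-10,-11,-12,-13,-14,-15,-16,-17,-18,-19,-20,-21,-22,-23,-24,-25,-26,-27,-28,-29,-30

steps = 5; useful = 160; efficiency = 160/160 = 1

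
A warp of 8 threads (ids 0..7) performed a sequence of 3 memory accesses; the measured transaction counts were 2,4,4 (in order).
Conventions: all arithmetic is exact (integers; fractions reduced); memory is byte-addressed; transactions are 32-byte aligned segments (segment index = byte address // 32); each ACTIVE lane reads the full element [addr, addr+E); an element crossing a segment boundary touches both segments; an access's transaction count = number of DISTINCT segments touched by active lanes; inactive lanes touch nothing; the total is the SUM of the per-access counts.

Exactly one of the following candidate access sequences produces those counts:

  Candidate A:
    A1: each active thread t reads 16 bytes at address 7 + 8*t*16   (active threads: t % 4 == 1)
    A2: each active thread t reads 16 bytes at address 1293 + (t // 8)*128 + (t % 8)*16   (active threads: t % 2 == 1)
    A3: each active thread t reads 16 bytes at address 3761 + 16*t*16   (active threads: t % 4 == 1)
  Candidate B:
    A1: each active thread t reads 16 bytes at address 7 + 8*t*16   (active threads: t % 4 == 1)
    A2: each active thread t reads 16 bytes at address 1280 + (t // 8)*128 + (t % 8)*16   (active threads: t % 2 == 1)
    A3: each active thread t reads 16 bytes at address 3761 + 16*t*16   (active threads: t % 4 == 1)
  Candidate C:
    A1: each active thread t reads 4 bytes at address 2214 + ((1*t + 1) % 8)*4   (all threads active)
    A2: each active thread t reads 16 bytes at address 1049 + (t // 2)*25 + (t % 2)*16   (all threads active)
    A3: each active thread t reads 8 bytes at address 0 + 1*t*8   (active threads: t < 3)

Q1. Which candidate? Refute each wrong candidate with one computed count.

A: A2 gives 5 transactions, not 4
C: A2 gives 5 transactions, not 4
B: all counts match (2,4,4)

Answer: B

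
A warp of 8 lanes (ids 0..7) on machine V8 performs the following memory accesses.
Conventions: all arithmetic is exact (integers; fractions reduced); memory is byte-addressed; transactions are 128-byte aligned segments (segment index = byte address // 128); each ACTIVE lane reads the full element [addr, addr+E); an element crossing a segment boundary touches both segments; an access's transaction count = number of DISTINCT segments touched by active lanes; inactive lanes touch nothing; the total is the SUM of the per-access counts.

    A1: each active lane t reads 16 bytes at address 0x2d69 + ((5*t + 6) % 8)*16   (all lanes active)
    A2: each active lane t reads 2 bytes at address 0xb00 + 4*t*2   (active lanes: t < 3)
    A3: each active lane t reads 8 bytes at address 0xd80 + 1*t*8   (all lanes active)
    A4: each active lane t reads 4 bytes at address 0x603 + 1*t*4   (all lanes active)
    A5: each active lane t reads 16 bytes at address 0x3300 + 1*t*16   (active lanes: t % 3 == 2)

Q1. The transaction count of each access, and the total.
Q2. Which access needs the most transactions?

A1: 2 transactions
A2: 1 transaction
A3: 1 transaction
A4: 1 transaction
A5: 1 transaction

Answer: 2,1,1,1,1; total 6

Answer: A1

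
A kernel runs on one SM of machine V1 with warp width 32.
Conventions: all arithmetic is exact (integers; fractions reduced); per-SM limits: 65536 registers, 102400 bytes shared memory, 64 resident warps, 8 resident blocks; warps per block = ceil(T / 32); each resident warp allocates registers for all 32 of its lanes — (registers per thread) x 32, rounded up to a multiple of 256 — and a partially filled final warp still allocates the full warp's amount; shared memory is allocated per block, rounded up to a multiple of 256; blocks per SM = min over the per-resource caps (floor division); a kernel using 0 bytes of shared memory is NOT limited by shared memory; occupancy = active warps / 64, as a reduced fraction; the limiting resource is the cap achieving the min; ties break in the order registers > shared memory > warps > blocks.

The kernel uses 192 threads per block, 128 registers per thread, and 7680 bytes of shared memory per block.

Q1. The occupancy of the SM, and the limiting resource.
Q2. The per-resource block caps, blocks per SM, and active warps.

Answer: occupancy 3/16, limited by registers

registers: 2 blocks
shared memory: 13 blocks
warps: 10 blocks
blocks: 8 blocks

Answer: 2 blocks, 12 active warps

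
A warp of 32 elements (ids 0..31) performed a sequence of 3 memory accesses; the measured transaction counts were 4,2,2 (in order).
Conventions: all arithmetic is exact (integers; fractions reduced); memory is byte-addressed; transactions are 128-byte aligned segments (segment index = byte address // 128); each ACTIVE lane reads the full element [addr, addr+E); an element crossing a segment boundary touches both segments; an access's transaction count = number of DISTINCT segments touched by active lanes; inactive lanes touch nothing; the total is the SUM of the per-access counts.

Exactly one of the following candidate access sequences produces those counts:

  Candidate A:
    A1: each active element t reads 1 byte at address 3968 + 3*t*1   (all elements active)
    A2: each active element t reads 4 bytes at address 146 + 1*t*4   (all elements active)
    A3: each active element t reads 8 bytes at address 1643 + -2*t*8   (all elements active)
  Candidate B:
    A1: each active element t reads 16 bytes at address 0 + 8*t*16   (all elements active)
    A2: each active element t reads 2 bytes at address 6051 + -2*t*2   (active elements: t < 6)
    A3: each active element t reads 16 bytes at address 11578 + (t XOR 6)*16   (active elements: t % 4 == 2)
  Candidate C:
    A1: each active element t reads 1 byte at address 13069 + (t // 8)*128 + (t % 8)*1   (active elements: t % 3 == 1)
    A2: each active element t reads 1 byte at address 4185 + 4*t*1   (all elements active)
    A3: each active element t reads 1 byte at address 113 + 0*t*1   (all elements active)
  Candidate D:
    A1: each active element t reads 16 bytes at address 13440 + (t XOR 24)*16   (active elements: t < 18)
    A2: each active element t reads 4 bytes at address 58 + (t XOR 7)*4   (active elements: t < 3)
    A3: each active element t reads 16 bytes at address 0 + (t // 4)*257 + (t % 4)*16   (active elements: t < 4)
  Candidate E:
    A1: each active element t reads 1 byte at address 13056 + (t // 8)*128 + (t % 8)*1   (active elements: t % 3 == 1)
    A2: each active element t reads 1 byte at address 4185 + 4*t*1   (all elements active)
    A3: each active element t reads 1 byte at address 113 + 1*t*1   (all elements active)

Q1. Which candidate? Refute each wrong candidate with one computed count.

A: A1 gives 1 transaction, not 4
B: A1 gives 32 transactions, not 4
C: A3 gives 1 transaction, not 2
D: A1 gives 3 transactions, not 4
E: all counts match (4,2,2)

Answer: E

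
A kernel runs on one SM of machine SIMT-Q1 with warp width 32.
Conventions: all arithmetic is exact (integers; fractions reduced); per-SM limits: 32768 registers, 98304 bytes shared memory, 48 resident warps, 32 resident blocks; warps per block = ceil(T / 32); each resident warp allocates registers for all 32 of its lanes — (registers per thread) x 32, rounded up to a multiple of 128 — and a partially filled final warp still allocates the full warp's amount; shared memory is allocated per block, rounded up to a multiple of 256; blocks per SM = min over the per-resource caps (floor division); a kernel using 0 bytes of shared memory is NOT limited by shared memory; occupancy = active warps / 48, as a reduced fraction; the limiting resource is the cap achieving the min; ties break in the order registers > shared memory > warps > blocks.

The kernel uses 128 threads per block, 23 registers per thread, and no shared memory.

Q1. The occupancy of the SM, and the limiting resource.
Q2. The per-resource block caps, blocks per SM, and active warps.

Answer: occupancy 5/6, limited by registers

registers: 10 blocks
shared memory: no limit (kernel uses none)
warps: 12 blocks
blocks: 32 blocks

Answer: 10 blocks, 40 active warps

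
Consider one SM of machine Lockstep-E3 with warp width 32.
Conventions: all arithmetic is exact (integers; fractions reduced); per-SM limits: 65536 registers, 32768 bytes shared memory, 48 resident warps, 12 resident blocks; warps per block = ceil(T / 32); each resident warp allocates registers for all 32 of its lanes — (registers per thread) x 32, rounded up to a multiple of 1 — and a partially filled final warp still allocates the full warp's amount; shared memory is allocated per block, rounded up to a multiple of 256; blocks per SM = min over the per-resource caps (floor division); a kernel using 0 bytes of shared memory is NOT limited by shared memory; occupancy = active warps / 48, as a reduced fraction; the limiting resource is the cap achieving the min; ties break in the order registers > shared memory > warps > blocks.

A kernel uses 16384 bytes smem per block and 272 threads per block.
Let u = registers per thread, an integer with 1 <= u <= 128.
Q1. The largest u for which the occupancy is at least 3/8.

Answer: u = 113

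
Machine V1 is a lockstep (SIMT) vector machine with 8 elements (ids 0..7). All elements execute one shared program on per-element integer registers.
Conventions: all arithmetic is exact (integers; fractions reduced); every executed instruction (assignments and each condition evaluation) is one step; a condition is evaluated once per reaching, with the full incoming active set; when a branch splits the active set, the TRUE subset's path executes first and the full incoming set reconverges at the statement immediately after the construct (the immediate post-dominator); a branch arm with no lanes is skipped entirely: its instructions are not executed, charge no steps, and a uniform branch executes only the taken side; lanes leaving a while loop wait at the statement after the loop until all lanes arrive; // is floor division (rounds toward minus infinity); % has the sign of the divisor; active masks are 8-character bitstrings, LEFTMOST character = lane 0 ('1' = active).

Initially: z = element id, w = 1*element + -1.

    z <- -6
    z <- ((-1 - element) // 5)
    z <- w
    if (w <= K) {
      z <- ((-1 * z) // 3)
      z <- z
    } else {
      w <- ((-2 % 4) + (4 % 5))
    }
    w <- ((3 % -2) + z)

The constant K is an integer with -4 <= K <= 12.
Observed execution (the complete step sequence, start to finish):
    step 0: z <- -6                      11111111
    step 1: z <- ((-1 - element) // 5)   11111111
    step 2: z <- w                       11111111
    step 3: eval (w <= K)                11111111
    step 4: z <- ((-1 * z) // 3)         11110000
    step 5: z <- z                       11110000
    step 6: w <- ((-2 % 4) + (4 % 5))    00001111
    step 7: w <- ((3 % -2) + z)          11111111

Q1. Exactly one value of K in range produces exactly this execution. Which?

Answer: K = 2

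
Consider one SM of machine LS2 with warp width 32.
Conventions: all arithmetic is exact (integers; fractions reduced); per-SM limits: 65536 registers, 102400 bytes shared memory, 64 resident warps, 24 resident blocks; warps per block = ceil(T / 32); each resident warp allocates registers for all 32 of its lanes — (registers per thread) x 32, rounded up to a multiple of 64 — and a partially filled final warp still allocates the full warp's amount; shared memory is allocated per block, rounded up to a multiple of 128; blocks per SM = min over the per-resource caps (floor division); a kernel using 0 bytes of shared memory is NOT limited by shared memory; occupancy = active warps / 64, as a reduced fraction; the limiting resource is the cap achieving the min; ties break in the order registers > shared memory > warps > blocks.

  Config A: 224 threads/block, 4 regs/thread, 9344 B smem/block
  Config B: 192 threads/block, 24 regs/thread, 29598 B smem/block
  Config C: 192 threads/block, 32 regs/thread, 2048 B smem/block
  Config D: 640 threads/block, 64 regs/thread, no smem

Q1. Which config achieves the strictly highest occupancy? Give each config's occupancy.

occupancies: A 63/64, B 9/32, C 15/16, D 5/16

Answer: A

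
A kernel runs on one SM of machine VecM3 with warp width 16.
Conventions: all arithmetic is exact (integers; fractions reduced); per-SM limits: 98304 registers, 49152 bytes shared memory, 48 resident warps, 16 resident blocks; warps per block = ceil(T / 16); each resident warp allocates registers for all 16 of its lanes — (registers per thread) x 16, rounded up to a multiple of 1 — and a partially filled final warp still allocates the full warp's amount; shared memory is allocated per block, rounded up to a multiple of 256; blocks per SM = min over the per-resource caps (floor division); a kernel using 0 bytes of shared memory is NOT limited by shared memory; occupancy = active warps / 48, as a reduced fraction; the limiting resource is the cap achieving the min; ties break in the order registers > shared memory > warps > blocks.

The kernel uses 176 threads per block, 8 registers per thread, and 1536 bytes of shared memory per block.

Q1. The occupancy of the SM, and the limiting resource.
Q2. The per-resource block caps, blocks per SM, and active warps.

Answer: occupancy 11/12, limited by warps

registers: 69 blocks
shared memory: 32 blocks
warps: 4 blocks
blocks: 16 blocks

Answer: 4 blocks, 44 active warps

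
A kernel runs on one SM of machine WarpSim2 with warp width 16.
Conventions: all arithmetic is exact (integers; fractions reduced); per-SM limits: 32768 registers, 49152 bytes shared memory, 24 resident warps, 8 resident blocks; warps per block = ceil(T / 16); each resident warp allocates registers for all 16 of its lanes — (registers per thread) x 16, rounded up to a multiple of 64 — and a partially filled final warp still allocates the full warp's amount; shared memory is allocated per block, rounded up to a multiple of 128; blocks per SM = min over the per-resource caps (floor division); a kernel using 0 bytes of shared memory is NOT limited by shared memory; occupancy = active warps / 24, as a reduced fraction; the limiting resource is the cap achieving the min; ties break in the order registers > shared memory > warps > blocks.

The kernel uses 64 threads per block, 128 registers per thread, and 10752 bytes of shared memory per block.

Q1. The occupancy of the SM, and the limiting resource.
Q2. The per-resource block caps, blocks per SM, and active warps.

Answer: occupancy 2/3, limited by registers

registers: 4 blocks
shared memory: 4 blocks
warps: 6 blocks
blocks: 8 blocks

Answer: 4 blocks, 16 active warps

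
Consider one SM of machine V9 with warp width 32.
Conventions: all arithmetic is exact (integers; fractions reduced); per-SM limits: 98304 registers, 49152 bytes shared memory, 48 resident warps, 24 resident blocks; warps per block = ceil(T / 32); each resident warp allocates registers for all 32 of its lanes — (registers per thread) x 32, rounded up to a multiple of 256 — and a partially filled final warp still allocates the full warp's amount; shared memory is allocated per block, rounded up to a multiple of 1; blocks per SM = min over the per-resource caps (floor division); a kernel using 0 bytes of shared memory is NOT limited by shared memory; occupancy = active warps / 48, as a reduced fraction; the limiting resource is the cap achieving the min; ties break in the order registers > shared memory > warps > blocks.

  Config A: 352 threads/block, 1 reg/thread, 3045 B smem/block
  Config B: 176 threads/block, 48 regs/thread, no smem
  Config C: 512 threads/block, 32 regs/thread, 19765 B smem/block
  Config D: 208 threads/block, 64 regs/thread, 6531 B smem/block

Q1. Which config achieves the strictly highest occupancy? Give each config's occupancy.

occupancies: A 11/12, B 1, C 2/3, D 7/8

Answer: B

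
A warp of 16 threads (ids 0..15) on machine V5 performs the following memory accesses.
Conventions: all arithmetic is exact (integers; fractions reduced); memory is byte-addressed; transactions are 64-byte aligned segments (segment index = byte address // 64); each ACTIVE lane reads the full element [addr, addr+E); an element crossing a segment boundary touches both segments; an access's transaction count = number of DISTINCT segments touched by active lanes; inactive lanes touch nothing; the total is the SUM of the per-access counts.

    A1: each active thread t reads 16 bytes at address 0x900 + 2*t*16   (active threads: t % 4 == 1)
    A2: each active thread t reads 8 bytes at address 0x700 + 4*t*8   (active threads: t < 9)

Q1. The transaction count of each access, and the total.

A1: 4 transactions
A2: 5 transactions

Answer: 4,5; total 9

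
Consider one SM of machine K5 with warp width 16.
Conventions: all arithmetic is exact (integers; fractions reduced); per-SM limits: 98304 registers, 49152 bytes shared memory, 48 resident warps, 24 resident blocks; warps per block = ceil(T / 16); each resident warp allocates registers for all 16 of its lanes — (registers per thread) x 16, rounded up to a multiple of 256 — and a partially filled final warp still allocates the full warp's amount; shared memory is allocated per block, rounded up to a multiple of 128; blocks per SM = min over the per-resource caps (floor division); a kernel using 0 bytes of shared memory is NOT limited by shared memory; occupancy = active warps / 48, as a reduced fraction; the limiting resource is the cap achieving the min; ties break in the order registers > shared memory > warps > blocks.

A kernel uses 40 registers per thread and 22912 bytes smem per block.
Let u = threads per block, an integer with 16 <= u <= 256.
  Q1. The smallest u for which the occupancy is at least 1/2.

Answer: u = 177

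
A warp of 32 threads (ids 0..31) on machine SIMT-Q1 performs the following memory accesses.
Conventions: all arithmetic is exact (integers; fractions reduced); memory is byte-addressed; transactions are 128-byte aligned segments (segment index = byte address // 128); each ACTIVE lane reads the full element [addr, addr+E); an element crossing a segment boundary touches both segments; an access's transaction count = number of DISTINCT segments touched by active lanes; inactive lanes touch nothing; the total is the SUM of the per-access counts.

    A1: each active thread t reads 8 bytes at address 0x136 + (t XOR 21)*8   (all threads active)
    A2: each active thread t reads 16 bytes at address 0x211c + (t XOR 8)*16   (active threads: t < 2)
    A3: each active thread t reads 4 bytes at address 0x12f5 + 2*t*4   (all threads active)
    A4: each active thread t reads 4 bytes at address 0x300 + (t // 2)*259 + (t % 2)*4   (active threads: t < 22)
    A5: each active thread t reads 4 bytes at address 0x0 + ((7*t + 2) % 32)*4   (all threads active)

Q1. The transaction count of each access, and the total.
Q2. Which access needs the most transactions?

A1: 3 transactions
A2: 1 transaction
A3: 3 transactions
A4: 11 transactions
A5: 1 transaction

Answer: 3,1,3,11,1; total 19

Answer: A4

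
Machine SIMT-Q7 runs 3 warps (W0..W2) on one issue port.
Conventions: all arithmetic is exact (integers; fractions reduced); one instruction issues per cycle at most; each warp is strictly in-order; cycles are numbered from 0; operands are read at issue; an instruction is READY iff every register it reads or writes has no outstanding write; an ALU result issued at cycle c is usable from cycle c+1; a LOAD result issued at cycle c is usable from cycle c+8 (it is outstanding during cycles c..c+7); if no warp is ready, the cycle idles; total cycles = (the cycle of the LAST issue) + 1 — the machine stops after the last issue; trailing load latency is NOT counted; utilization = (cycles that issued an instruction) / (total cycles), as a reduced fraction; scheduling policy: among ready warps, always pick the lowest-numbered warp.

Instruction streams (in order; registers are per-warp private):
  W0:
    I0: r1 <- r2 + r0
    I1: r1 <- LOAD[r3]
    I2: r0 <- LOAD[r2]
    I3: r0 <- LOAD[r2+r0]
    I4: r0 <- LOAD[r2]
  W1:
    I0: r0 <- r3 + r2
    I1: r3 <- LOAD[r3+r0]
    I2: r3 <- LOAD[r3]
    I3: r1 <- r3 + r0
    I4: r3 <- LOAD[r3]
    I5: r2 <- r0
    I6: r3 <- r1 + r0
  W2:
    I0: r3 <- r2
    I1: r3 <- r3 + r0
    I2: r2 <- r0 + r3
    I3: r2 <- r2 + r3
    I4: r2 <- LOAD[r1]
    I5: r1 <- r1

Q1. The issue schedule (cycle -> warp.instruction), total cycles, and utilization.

cycle 0: W0.I0
cycle 1: W0.I1
cycle 2: W0.I2
cycle 3: W1.I0
cycle 4: W1.I1
cycle 5: W2.I0
cycle 6: W2.I1
cycle 7: W2.I2
cycle 8: W2.I3
cycle 9: W2.I4
cycle 10: W0.I3
cycle 11: W2.I5
cycle 12: W1.I2
cycle 13: idle
cycle 14: idle
cycle 15: idle
cycle 16: idle
cycle 17: idle
cycle 18: W0.I4
cycle 19: idle
cycle 20: W1.I3
cycle 21: W1.I4
cycle 22: W1.I5
cycle 23: idle
cycle 24: idle
cycle 25: idle
cycle 26: idle
cycle 27: idle
cycle 28: idle
cycle 29: W1.I6

Answer: 30 cycles, utilization 3/5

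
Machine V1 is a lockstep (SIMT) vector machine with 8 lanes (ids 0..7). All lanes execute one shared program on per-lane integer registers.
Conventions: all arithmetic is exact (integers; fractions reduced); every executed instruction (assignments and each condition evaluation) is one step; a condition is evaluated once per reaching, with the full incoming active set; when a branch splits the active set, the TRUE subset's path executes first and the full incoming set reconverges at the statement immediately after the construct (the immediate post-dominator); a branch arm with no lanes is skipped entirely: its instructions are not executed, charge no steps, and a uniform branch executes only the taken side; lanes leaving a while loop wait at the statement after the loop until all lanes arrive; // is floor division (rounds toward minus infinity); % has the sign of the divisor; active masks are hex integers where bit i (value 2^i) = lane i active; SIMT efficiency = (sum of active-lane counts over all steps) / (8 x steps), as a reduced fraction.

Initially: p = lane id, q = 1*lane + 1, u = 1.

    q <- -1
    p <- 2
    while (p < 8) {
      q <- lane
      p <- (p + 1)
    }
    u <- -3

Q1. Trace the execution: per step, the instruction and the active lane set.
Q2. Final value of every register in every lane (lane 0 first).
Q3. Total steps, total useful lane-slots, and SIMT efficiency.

step 0: q <- -1                      0xff
step 1: p <- 2                       0xff
step 2: eval (p < 8)                 0xff
step 3: q <- lane                    0xff
step 4: p <- (p + 1)                 0xff
step 5: eval (p < 8)                 0xff
step 6: q <- lane                    0xff
step 7: p <- (p + 1)                 0xff
step 8: eval (p < 8)                 0xff
step 9: q <- lane                    0xff
step 10: p <- (p + 1)                 0xff
step 11: eval (p < 8)                 0xff
step 12: q <- lane                    0xff
step 13: p <- (p + 1)                 0xff
step 14: eval (p < 8)                 0xff
step 15: q <- lane                    0xff
step 16: p <- (p + 1)                 0xff
step 17: eval (p < 8)                 0xff
step 18: q <- lane                    0xff
step 19: p <- (p + 1)                 0xff
step 20: eval (p < 8)                 0xff
step 21: u <- -3                      0xff

Answer: 22 steps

p: 8,8,8,8,8,8,8,8
q: 0,1,2,3,4,5,6,7
u: -3,-3,-3,-3,-3,-3,-3,-3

steps = 22; useful = 176; efficiency = 176/176 = 1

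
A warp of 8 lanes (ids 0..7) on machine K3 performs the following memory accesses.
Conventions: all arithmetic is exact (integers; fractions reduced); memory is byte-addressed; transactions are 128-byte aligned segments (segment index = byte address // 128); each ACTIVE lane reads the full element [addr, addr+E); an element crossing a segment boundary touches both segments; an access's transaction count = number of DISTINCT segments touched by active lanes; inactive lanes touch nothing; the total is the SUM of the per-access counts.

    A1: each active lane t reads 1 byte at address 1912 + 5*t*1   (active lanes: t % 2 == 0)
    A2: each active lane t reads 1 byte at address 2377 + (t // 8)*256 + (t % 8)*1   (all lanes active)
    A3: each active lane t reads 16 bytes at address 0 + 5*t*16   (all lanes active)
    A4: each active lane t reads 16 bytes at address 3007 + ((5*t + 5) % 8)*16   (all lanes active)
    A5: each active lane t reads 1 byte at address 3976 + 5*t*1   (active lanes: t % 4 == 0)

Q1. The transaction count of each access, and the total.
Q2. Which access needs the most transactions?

A1: 2 transactions
A2: 1 transaction
A3: 5 transactions
A4: 2 transactions
A5: 1 transaction

Answer: 2,1,5,2,1; total 11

Answer: A3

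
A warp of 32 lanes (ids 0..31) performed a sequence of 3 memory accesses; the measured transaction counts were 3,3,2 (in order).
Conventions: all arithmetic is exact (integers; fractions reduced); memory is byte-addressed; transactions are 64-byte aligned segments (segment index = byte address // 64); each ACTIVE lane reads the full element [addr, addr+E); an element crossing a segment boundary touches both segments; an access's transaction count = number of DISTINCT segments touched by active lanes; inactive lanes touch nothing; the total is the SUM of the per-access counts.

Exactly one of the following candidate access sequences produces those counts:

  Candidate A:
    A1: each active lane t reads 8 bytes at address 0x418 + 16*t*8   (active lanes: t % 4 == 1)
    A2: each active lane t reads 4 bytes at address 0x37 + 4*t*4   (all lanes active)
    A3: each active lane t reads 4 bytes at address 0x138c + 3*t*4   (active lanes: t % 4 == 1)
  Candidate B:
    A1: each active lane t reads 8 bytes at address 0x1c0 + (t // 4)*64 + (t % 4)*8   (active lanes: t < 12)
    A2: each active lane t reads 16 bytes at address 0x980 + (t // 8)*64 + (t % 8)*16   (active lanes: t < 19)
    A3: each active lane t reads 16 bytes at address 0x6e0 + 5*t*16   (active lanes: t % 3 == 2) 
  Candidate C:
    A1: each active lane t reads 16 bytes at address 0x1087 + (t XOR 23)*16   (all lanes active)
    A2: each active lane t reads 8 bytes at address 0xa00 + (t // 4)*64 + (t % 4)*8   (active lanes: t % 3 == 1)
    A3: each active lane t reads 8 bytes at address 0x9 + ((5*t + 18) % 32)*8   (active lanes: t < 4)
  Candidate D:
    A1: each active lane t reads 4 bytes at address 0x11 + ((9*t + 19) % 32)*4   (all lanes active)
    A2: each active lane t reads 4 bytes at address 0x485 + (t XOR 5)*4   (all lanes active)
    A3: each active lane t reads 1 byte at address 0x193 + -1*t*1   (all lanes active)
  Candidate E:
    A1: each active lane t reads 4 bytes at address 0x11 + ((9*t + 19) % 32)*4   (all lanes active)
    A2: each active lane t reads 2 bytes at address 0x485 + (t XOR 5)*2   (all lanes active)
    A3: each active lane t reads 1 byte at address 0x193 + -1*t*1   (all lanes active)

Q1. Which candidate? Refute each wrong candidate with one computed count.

A: A1 gives 8 transactions, not 3
B: A3 gives 10 transactions, not 2
C: A1 gives 9 transactions, not 3
E: A2 gives 2 transactions, not 3
D: all counts match (3,3,2)

Answer: D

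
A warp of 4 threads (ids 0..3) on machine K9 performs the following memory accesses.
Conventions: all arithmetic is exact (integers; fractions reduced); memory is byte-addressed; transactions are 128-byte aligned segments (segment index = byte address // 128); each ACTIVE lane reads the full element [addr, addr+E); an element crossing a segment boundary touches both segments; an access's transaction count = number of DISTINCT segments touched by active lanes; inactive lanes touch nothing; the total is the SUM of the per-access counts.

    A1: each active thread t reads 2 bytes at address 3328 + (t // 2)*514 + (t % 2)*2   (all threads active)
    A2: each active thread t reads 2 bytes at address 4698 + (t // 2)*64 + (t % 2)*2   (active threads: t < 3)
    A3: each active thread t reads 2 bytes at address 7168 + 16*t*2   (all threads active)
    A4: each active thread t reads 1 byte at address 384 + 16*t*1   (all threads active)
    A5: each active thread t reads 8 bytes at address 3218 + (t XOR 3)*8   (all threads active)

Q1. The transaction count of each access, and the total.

A1: 2 transactions
A2: 2 transactions
A3: 1 transaction
A4: 1 transaction
A5: 1 transaction

Answer: 2,2,1,1,1; total 7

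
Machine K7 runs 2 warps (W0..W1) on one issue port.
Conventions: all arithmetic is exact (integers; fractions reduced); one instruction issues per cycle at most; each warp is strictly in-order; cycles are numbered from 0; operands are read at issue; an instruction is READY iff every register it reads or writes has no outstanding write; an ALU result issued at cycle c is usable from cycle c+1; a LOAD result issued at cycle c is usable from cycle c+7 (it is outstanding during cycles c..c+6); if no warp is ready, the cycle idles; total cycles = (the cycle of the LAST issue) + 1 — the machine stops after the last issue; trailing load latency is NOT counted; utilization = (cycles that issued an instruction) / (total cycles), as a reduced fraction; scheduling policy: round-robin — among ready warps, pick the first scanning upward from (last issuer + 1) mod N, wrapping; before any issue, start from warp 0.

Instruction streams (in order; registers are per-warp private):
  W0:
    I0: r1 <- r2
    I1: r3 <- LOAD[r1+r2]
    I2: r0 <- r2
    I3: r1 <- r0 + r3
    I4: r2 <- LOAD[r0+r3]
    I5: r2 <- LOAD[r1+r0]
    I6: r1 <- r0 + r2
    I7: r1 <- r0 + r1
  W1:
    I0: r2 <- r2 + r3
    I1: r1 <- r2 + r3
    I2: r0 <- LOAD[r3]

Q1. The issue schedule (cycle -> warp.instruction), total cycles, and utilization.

cycle 0: W0.I0
cycle 1: W1.I0
cycle 2: W0.I1
cycle 3: W1.I1
cycle 4: W0.I2
cycle 5: W1.I2
cycle 6: idle
cycle 7: idle
cycle 8: idle
cycle 9: W0.I3
cycle 10: W0.I4
cycle 11: idle
cycle 12: idle
cycle 13: idle
cycle 14: idle
cycle 15: idle
cycle 16: idle
cycle 17: W0.I5
cycle 18: idle
cycle 19: idle
cycle 20: idle
cycle 21: idle
cycle 22: idle
cycle 23: idle
cycle 24: W0.I6
cycle 25: W0.I7

Answer: 26 cycles, utilization 11/26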